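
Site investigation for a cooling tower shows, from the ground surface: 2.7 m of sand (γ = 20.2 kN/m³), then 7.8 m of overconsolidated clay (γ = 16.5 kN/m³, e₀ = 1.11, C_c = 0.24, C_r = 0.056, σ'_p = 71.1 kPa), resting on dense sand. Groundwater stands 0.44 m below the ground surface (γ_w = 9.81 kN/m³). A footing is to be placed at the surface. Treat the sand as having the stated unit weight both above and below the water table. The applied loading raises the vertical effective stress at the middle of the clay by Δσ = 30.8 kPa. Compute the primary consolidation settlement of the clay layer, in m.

Mid-depth of clay below the ground surface: z = 2.7 + 7.8/2 = 6.6 m.
Total vertical stress at mid-clay: σ_v = 20.2×2.7 + 16.5×3.9 = 118.89 kPa.
Pore pressure: u = 9.81×(6.6 − 0.44) = 60.43 kPa.
Initial effective stress: σ'_0 = σ_v − u = 118.89 − 60.43 = 58.46 kPa.
Final effective stress: σ'_f = 58.46 + 30.8 = 89.26 kPa.
σ'_f = 89.26 > σ'_p = 71.1 kPa, so the stress path crosses the preconsolidation pressure — recompression up to σ'_p, then virgin compression beyond:
S_c = H/(1+e₀)·[C_r·log₁₀(σ'_p/σ'_0) + C_c·log₁₀(σ'_f/σ'_p)]
    = 7.8/2.11 × [0.056×log₁₀(71.1/58.46) + 0.24×log₁₀(89.26/71.1)]
    = 3.6967 × [0.0047606 + 0.023709] = 0.1052 m

S_c ≈ 0.105 m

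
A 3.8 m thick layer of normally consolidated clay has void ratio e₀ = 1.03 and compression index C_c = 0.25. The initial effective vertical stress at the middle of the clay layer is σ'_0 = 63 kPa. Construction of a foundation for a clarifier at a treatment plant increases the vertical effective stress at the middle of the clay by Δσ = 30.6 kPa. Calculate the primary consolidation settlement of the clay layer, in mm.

Final effective stress: σ'_f = σ'_0 + Δσ = 63 + 30.6 = 93.6 kPa.
Normally consolidated clay, so the full stress increment lies on the virgin compression line:
S_c = C_c·H/(1+e₀)·log₁₀(σ'_f/σ'_0) = 0.25×3.8/(1+1.03)×log₁₀(93.6/63)
    = 0.46798 × 0.17194 = 0.08046 m

S_c ≈ 80.5 mm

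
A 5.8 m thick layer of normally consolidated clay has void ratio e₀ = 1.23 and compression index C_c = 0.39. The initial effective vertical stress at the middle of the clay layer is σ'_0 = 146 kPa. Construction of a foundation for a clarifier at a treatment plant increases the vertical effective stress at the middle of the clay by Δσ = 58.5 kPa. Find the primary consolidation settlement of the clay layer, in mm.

S_c ≈ 148 mm

Final effective stress: σ'_f = σ'_0 + Δσ = 146 + 58.5 = 204.5 kPa.
Normally consolidated clay, so the full stress increment lies on the virgin compression line:
S_c = C_c·H/(1+e₀)·log₁₀(σ'_f/σ'_0) = 0.39×5.8/(1+1.23)×log₁₀(204.5/146)
    = 1.0143 × 0.14634 = 0.1484 m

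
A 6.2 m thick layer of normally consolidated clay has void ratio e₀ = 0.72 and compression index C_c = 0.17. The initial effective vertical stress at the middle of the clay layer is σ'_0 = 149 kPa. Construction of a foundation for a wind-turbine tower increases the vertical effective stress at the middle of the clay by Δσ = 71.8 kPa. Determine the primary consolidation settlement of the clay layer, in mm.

S_c ≈ 105 mm

Final effective stress: σ'_f = σ'_0 + Δσ = 149 + 71.8 = 220.8 kPa.
Normally consolidated clay, so the full stress increment lies on the virgin compression line:
S_c = C_c·H/(1+e₀)·log₁₀(σ'_f/σ'_0) = 0.17×6.2/(1+0.72)×log₁₀(220.8/149)
    = 0.61279 × 0.17081 = 0.1047 m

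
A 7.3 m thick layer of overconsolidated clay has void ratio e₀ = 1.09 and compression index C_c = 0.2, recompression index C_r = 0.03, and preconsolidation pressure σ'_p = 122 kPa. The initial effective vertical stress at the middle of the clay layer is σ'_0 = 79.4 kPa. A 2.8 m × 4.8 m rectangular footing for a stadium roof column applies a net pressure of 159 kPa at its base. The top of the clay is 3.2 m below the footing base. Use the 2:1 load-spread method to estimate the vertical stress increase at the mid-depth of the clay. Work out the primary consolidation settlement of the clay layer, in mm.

S_c ≈ 9.77 mm

Mid-depth of clay below the footing base: z = 3.2 + 7.3/2 = 6.85 m.
Stress increase at mid-clay by the 2:1 spreading method:
Δσ = qBL/((B+z)(L+z)) = 159×2.8×4.8/((2.8+6.85)(4.8+6.85)) = 19.008 kPa
Final effective stress: σ'_f = 79.4 + 19.008 = 98.408 kPa.
σ'_f = 98.408 ≤ σ'_p = 122 kPa, so the clay remains overconsolidated and only the recompression index applies:
S_c = C_r·H/(1+e₀)·log₁₀(σ'_f/σ'_0) = 0.03×7.3/2.09×log₁₀(98.408/79.4)
    = 0.10478 × 0.09321 = 0.009767 m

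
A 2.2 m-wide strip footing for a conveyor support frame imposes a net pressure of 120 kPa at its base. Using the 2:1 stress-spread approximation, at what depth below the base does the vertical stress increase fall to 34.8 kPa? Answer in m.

2:1 spreading — at depth z the loaded area has grown by z in each plan dimension:
qB/(B+z) = Δσ_z ⇒ z = qB/Δσ_z − B = 120×2.2/34.8 − 2.2 = 5.386 m

z ≈ 5.39 m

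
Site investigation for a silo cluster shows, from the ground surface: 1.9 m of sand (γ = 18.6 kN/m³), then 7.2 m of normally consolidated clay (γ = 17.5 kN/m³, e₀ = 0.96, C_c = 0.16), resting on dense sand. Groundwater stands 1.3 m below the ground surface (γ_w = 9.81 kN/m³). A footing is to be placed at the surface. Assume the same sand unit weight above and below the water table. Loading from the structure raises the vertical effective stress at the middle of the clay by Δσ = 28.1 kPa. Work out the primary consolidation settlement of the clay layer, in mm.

S_c ≈ 102 mm

Mid-depth of clay below the ground surface: z = 1.9 + 7.2/2 = 5.5 m.
Total vertical stress at mid-clay: σ_v = 18.6×1.9 + 17.5×3.6 = 98.34 kPa.
Pore pressure: u = 9.81×(5.5 − 1.3) = 41.202 kPa.
Initial effective stress: σ'_0 = σ_v − u = 98.34 − 41.202 = 57.138 kPa.
Final effective stress: σ'_f = σ'_0 + Δσ = 57.138 + 28.1 = 85.238 kPa.
Normally consolidated clay, so the full stress increment lies on the virgin compression line:
S_c = C_c·H/(1+e₀)·log₁₀(σ'_f/σ'_0) = 0.16×7.2/(1+0.96)×log₁₀(85.238/57.138)
    = 0.58776 × 0.17371 = 0.1021 m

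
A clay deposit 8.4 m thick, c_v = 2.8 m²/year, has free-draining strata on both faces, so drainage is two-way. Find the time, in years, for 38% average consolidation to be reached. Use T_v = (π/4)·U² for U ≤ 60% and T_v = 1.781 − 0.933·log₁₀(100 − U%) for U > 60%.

Drainage path length: H_d = H/2 = 4.2 m (double drainage).
U ≤ 60%: T_v = (π/4)·U² = (π/4)×0.38² = 0.11341.
t = T_v·H_d²/c_v = 0.11341×4.2²/2.8 = 0.7145 years.

t ≈ 0.714 years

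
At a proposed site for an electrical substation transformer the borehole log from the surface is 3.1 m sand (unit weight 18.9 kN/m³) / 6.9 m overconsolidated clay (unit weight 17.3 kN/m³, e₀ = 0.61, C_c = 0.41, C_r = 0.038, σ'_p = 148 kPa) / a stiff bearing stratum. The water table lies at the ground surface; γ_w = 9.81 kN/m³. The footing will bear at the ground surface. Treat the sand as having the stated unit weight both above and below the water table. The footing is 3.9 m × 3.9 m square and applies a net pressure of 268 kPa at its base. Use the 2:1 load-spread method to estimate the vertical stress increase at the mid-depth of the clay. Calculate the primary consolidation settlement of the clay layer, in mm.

Mid-depth of clay below the ground surface: z = 3.1 + 6.9/2 = 6.55 m.
Total vertical stress at mid-clay: σ_v = 18.9×3.1 + 17.3×3.45 = 118.28 kPa.
Pore pressure: u = 9.81×(6.55 − 0) = 64.255 kPa.
Initial effective stress: σ'_0 = σ_v − u = 118.28 − 64.255 = 54.025 kPa.
Stress increase at mid-clay by the 2:1 spreading method:
Δσ = qBL/((B+z)(L+z)) = 268×3.9×3.9/((3.9+6.55)(3.9+6.55)) = 37.328 kPa
Final effective stress: σ'_f = 54.025 + 37.328 = 91.353 kPa.
σ'_f = 91.353 ≤ σ'_p = 148 kPa, so the clay remains overconsolidated and only the recompression index applies:
S_c = C_r·H/(1+e₀)·log₁₀(σ'_f/σ'_0) = 0.038×6.9/1.61×log₁₀(91.353/54.025)
    = 0.16286 × 0.22813 = 0.03715 m

S_c ≈ 37.2 mm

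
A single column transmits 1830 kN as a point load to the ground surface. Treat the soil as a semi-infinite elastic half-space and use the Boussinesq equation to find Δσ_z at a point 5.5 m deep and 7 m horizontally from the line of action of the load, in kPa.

Δσ_z ≈ 2.6 kPa

Boussinesq vertical stress below a point load on an elastic half-space:
Δσ_z = 3P/(2πz²) · [1 + (r/z)²]^(−5/2)
r/z = 7/5.5 = 1.2727; [1+(r/z)²]^(−5/2) = 0.090015.
Δσ_z = 3×1830/(2π×5.5²) × 0.090015 = 28.885 × 0.090015 = 2.6 kPa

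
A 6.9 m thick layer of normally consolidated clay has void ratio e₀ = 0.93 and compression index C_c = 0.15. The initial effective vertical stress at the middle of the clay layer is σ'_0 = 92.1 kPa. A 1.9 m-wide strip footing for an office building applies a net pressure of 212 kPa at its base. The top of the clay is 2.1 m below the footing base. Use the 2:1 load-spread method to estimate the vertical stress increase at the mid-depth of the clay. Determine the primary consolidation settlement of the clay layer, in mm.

Mid-depth of clay below the footing base: z = 2.1 + 6.9/2 = 5.55 m.
Stress increase at mid-clay by the 2:1 spreading method:
Δσ = qB/(B+z) = 212×1.9/(1.9+5.55) = 54.067 kPa
Final effective stress: σ'_f = σ'_0 + Δσ = 92.1 + 54.067 = 146.17 kPa.
Normally consolidated clay, so the full stress increment lies on the virgin compression line:
S_c = C_c·H/(1+e₀)·log₁₀(σ'_f/σ'_0) = 0.15×6.9/(1+0.93)×log₁₀(146.17/92.1)
    = 0.53627 × 0.2006 = 0.1076 m

S_c ≈ 108 mm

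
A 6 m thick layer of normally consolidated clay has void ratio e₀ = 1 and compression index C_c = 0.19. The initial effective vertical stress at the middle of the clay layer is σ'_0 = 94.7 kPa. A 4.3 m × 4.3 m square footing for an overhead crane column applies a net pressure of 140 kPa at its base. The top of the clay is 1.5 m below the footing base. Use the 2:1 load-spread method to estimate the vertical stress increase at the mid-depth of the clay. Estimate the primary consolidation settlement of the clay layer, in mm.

S_c ≈ 74.8 mm

Mid-depth of clay below the footing base: z = 1.5 + 6/2 = 4.5 m.
Stress increase at mid-clay by the 2:1 spreading method:
Δσ = qBL/((B+z)(L+z)) = 140×4.3×4.3/((4.3+4.5)(4.3+4.5)) = 33.427 kPa
Final effective stress: σ'_f = σ'_0 + Δσ = 94.7 + 33.427 = 128.13 kPa.
Normally consolidated clay, so the full stress increment lies on the virgin compression line:
S_c = C_c·H/(1+e₀)·log₁₀(σ'_f/σ'_0) = 0.19×6/(1+1)×log₁₀(128.13/94.7)
    = 0.57 × 0.1313 = 0.07484 m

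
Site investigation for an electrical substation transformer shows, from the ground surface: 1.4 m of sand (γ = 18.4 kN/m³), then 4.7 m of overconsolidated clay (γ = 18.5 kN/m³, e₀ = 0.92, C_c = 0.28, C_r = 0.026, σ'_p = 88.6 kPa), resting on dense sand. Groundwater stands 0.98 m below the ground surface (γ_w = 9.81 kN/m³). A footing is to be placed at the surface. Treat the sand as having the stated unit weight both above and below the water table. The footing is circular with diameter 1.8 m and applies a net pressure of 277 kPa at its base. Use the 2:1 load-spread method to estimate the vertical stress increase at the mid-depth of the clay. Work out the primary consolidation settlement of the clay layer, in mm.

Mid-depth of clay below the ground surface: z = 1.4 + 4.7/2 = 3.75 m.
Total vertical stress at mid-clay: σ_v = 18.4×1.4 + 18.5×2.35 = 69.235 kPa.
Pore pressure: u = 9.81×(3.75 − 0.98) = 27.174 kPa.
Initial effective stress: σ'_0 = σ_v − u = 69.235 − 27.174 = 42.061 kPa.
Stress increase at mid-clay by the 2:1 spreading method:
Δσ ≈ qD²/(D+z)² = 277×1.8²/(1.8+3.75)² = 29.137 kPa
Final effective stress: σ'_f = 42.061 + 29.137 = 71.198 kPa.
σ'_f = 71.198 ≤ σ'_p = 88.6 kPa, so the clay remains overconsolidated and only the recompression index applies:
S_c = C_r·H/(1+e₀)·log₁₀(σ'_f/σ'_0) = 0.026×4.7/1.92×log₁₀(71.198/42.061)
    = 0.063645 × 0.22859 = 0.01455 m

S_c ≈ 14.5 mm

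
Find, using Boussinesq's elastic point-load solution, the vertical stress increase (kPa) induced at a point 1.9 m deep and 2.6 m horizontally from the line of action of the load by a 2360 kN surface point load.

Boussinesq vertical stress below a point load on an elastic half-space:
Δσ_z = 3P/(2πz²) · [1 + (r/z)²]^(−5/2)
r/z = 2.6/1.9 = 1.3684; [1+(r/z)²]^(−5/2) = 0.071502.
Δσ_z = 3×2360/(2π×1.9²) × 0.071502 = 312.14 × 0.071502 = 22.32 kPa

Δσ_z ≈ 22.3 kPa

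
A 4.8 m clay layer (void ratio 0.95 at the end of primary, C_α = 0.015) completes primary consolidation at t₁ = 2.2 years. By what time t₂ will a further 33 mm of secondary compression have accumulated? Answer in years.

t₂ ≈ 17.2 years

S_s = C_α·H/(1+e_p)·log₁₀(t₂/t₁) ⇒ log₁₀(t₂/t₁) = S_s·(1+e_p)/(C_α·H).
log₁₀(t₂/t₁) = 0.033 × (1+0.95) / (0.015×4.8) = 0.8938
t₂ = t₁ × 10^0.8938 = 2.2 × 7.83 = 17.23 years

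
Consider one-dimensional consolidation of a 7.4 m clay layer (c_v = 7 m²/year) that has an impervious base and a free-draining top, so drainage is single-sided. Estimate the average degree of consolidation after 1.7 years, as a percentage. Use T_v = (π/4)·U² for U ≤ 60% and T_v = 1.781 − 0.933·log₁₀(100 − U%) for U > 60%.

U ≈ 52.6 %

Drainage path length: H_d = H = 7.4 m (single drainage).
T_v = c_v·t/H_d² = 7×1.7/7.4² = 0.21731.
T_v = 0.21731 corresponds to the U ≤ 60% branch:
U = √(4T_v/π) = 0.526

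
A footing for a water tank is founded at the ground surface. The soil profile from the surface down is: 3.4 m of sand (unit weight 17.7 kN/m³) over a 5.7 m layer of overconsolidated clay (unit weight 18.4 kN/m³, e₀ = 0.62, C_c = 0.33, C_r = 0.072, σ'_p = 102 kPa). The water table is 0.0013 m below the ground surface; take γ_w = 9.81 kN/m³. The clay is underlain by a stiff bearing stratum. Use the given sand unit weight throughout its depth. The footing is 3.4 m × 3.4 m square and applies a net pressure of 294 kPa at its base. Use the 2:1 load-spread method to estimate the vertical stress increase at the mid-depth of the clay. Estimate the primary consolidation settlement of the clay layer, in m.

S_c ≈ 0.0591 m

Mid-depth of clay below the ground surface: z = 3.4 + 5.7/2 = 6.25 m.
Total vertical stress at mid-clay: σ_v = 17.7×3.4 + 18.4×2.85 = 112.62 kPa.
Pore pressure: u = 9.81×(6.25 − 0.0013) = 61.303 kPa.
Initial effective stress: σ'_0 = σ_v − u = 112.62 − 61.303 = 51.317 kPa.
Stress increase at mid-clay by the 2:1 spreading method:
Δσ = qBL/((B+z)(L+z)) = 294×3.4×3.4/((3.4+6.25)(3.4+6.25)) = 36.496 kPa
Final effective stress: σ'_f = 51.317 + 36.496 = 87.813 kPa.
σ'_f = 87.813 ≤ σ'_p = 102 kPa, so the clay remains overconsolidated and only the recompression index applies:
S_c = C_r·H/(1+e₀)·log₁₀(σ'_f/σ'_0) = 0.072×5.7/1.62×log₁₀(87.813/51.317)
    = 0.25333 × 0.2333 = 0.0591 m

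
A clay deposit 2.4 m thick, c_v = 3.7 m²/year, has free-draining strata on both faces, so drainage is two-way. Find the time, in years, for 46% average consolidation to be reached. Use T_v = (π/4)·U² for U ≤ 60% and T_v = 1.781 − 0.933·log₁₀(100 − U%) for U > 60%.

Drainage path length: H_d = H/2 = 1.2 m (double drainage).
U ≤ 60%: T_v = (π/4)·U² = (π/4)×0.46² = 0.16619.
t = T_v·H_d²/c_v = 0.16619×1.2²/3.7 = 0.06468 years.

t ≈ 0.0647 years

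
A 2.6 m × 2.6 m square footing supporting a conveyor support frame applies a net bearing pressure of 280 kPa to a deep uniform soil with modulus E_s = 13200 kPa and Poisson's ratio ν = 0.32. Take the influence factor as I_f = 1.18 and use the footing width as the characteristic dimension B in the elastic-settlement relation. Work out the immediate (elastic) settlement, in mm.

Immediate (elastic) settlement: S_e = q·B·(1−ν²)/E_s · I_f.
S_e = 280 × 2.6 × (1 − 0.32²) / 13200 × 1.18
    = 280 × 2.6 × 0.8976 / 13200 × 1.18
    = 0.05841 m = 58.41 mm

S_e ≈ 58.4 mm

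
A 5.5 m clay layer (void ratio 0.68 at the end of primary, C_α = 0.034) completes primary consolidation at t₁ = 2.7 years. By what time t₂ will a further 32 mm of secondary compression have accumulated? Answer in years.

S_s = C_α·H/(1+e_p)·log₁₀(t₂/t₁) ⇒ log₁₀(t₂/t₁) = S_s·(1+e_p)/(C_α·H).
log₁₀(t₂/t₁) = 0.032 × (1+0.68) / (0.034×5.5) = 0.2875
t₂ = t₁ × 10^0.2875 = 2.7 × 1.939 = 5.234 years

t₂ ≈ 5.23 years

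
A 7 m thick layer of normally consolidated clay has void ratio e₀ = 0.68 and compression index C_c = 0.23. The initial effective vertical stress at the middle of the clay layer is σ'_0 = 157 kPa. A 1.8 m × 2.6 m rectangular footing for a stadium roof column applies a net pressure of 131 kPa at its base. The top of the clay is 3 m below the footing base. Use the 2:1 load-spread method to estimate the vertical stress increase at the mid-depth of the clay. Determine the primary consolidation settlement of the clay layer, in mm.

Mid-depth of clay below the footing base: z = 3 + 7/2 = 6.5 m.
Stress increase at mid-clay by the 2:1 spreading method:
Δσ = qBL/((B+z)(L+z)) = 131×1.8×2.6/((1.8+6.5)(2.6+6.5)) = 8.117 kPa
Final effective stress: σ'_f = σ'_0 + Δσ = 157 + 8.117 = 165.12 kPa.
Normally consolidated clay, so the full stress increment lies on the virgin compression line:
S_c = C_c·H/(1+e₀)·log₁₀(σ'_f/σ'_0) = 0.23×7/(1+0.68)×log₁₀(165.12/157)
    = 0.95833 × 0.0219 = 0.02099 m

S_c ≈ 21 mm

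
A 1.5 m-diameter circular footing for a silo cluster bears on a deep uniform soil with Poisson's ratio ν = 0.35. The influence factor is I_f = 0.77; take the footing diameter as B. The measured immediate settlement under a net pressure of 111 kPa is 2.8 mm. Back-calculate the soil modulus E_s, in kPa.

E_s ≈ 40200 kPa

S_e = q·B·(1−ν²)/E_s · I_f  ⇒  E_s = q·B·(1−ν²)·I_f / S_e.
E_s = 111 × 1.5 × 0.8775 × 0.77 / 0.0028 = 40180 kPa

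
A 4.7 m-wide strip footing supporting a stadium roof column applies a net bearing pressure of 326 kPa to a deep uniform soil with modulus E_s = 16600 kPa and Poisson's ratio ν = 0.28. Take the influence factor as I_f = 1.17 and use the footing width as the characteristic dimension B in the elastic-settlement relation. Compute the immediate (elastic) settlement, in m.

S_e ≈ 0.0995 m

Immediate (elastic) settlement: S_e = q·B·(1−ν²)/E_s · I_f.
S_e = 326 × 4.7 × (1 − 0.28²) / 16600 × 1.17
    = 326 × 4.7 × 0.9216 / 16600 × 1.17
    = 0.09953 m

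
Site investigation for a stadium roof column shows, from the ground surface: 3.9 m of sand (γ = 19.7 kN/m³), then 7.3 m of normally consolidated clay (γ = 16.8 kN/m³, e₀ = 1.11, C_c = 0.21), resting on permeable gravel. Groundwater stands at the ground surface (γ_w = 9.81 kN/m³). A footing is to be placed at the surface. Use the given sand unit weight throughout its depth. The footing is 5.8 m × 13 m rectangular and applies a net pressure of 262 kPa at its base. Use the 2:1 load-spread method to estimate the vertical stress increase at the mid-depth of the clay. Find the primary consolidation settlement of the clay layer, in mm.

S_c ≈ 238 mm

Mid-depth of clay below the ground surface: z = 3.9 + 7.3/2 = 7.55 m.
Total vertical stress at mid-clay: σ_v = 19.7×3.9 + 16.8×3.65 = 138.15 kPa.
Pore pressure: u = 9.81×(7.55 − 0) = 74.066 kPa.
Initial effective stress: σ'_0 = σ_v − u = 138.15 − 74.066 = 64.084 kPa.
Stress increase at mid-clay by the 2:1 spreading method:
Δσ = qBL/((B+z)(L+z)) = 262×5.8×13/((5.8+7.55)(13+7.55)) = 72.008 kPa
Final effective stress: σ'_f = σ'_0 + Δσ = 64.084 + 72.008 = 136.09 kPa.
Normally consolidated clay, so the full stress increment lies on the virgin compression line:
S_c = C_c·H/(1+e₀)·log₁₀(σ'_f/σ'_0) = 0.21×7.3/(1+1.11)×log₁₀(136.09/64.084)
    = 0.72654 × 0.32708 = 0.2376 m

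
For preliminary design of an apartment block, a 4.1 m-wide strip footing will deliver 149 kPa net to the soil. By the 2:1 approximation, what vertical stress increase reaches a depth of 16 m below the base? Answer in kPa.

By the 2:1 method the load spreads at 1 horizontal : 2 vertical, so at depth z the loaded area has grown by z in each plan dimension:
Δσ = qB/(B+z) = 149×4.1/(4.1+16) = 30.393 kPa

Δσ_z ≈ 30.4 kPa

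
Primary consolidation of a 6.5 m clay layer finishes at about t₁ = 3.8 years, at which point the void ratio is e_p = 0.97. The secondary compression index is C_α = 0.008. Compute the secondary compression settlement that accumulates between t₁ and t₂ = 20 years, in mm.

S_s ≈ 19 mm

Secondary compression: S_s = C_α·H/(1+e_p)·log₁₀(t₂/t₁)
S_s = 0.008×6.5/(1+0.97)×log₁₀(20/3.8)
    = 0.0264 × 0.7212 = 0.01904 m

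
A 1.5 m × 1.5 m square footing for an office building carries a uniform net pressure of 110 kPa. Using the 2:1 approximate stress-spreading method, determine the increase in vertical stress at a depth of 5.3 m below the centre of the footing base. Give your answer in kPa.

Δσ_z ≈ 5.35 kPa

By the 2:1 method the load spreads at 1 horizontal : 2 vertical, so at depth z the loaded area has grown by z in each plan dimension:
Δσ = qBL/((B+z)(L+z)) = 110×1.5×1.5/((1.5+5.3)(1.5+5.3)) = 5.3525 kPa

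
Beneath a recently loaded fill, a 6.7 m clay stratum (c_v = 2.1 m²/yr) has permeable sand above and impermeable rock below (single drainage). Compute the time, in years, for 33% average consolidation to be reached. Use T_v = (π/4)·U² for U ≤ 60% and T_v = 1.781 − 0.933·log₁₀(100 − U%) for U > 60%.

Drainage path length: H_d = H = 6.7 m (single drainage).
U ≤ 60%: T_v = (π/4)·U² = (π/4)×0.33² = 0.08553.
t = T_v·H_d²/c_v = 0.08553×6.7²/2.1 = 1.828 years.

t ≈ 1.83 years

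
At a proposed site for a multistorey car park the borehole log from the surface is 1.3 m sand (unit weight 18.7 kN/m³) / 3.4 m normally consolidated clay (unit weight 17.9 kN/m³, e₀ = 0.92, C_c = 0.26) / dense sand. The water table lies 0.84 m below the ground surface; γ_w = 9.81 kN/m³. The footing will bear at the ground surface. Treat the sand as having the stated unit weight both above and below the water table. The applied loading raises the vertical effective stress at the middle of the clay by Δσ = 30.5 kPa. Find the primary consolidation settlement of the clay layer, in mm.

S_c ≈ 129 mm

Mid-depth of clay below the ground surface: z = 1.3 + 3.4/2 = 3 m.
Total vertical stress at mid-clay: σ_v = 18.7×1.3 + 17.9×1.7 = 54.74 kPa.
Pore pressure: u = 9.81×(3 − 0.84) = 21.19 kPa.
Initial effective stress: σ'_0 = σ_v − u = 54.74 − 21.19 = 33.55 kPa.
Final effective stress: σ'_f = σ'_0 + Δσ = 33.55 + 30.5 = 64.05 kPa.
Normally consolidated clay, so the full stress increment lies on the virgin compression line:
S_c = C_c·H/(1+e₀)·log₁₀(σ'_f/σ'_0) = 0.26×3.4/(1+0.92)×log₁₀(64.05/33.55)
    = 0.46042 × 0.28083 = 0.1293 m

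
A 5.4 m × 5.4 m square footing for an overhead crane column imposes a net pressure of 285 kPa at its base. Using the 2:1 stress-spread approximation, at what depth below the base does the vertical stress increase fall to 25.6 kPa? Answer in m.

z ≈ 12.6 m

2:1 spreading — at depth z the loaded area has grown by z in each plan dimension:
qB²/(B+z)² = Δσ_z ⇒ z = B(√(q/Δσ_z) − 1) = 5.4×(√(285/25.6) − 1) = 12.62 m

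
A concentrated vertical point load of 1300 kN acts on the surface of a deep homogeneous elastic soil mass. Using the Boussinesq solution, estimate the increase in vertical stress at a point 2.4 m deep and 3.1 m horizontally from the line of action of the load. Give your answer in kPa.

Boussinesq vertical stress below a point load on an elastic half-space:
Δσ_z = 3P/(2πz²) · [1 + (r/z)²]^(−5/2)
r/z = 3.1/2.4 = 1.2917; [1+(r/z)²]^(−5/2) = 0.085975.
Δσ_z = 3×1300/(2π×2.4²) × 0.085975 = 107.76 × 0.085975 = 9.265 kPa

Δσ_z ≈ 9.26 kPa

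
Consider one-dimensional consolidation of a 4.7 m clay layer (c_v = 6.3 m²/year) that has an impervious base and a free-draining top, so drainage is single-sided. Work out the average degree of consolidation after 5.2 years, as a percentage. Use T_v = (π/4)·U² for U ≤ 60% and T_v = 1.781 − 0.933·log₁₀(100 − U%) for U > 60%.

U ≈ 97.9 %

Drainage path length: H_d = H = 4.7 m (single drainage).
T_v = c_v·t/H_d² = 6.3×5.2/4.7² = 1.483.
T_v = 1.483 corresponds to the U > 60% branch:
U = 1 − 10^((1.781 − T_v)/0.933)/100 = 0.9791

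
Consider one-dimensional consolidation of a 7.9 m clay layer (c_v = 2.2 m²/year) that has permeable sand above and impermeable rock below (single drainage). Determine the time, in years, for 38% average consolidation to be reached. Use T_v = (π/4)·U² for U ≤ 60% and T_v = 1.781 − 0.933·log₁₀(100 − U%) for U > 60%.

t ≈ 3.22 years

Drainage path length: H_d = H = 7.9 m (single drainage).
U ≤ 60%: T_v = (π/4)·U² = (π/4)×0.38² = 0.11341.
t = T_v·H_d²/c_v = 0.11341×7.9²/2.2 = 3.217 years.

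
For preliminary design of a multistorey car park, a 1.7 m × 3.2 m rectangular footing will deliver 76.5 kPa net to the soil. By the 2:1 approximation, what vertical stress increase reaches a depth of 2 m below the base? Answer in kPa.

By the 2:1 method the load spreads at 1 horizontal : 2 vertical, so at depth z the loaded area has grown by z in each plan dimension:
Δσ = qBL/((B+z)(L+z)) = 76.5×1.7×3.2/((1.7+2)(3.2+2)) = 21.63 kPa

Δσ_z ≈ 21.6 kPa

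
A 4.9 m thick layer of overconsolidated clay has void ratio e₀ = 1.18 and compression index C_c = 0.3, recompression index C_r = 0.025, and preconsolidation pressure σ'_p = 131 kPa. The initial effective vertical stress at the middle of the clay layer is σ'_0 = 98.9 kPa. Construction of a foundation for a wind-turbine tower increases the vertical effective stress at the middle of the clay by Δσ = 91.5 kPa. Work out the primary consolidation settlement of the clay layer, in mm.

S_c ≈ 116 mm

Final effective stress: σ'_f = 98.9 + 91.5 = 190.4 kPa.
σ'_f = 190.4 > σ'_p = 131 kPa, so the stress path crosses the preconsolidation pressure — recompression up to σ'_p, then virgin compression beyond:
S_c = H/(1+e₀)·[C_r·log₁₀(σ'_p/σ'_0) + C_c·log₁₀(σ'_f/σ'_p)]
    = 4.9/2.18 × [0.025×log₁₀(131/98.9) + 0.3×log₁₀(190.4/131)]
    = 2.2477 × [0.0030519 + 0.048719] = 0.1164 m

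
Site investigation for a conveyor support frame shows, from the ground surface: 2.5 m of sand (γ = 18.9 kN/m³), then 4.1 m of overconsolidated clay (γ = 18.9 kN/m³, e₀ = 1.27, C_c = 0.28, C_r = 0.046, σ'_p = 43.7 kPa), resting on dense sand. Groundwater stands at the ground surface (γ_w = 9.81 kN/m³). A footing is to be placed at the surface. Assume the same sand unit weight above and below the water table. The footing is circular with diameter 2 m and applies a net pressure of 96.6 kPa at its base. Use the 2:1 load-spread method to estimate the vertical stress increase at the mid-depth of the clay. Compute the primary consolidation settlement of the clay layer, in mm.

Mid-depth of clay below the ground surface: z = 2.5 + 4.1/2 = 4.55 m.
Total vertical stress at mid-clay: σ_v = 18.9×2.5 + 18.9×2.05 = 85.995 kPa.
Pore pressure: u = 9.81×(4.55 − 0) = 44.636 kPa.
Initial effective stress: σ'_0 = σ_v − u = 85.995 − 44.636 = 41.359 kPa.
Stress increase at mid-clay by the 2:1 spreading method:
Δσ ≈ qD²/(D+z)² = 96.6×2²/(2+4.55)² = 9.0065 kPa
Final effective stress: σ'_f = 41.359 + 9.0065 = 50.366 kPa.
σ'_f = 50.366 > σ'_p = 43.7 kPa, so the stress path crosses the preconsolidation pressure — recompression up to σ'_p, then virgin compression beyond:
S_c = H/(1+e₀)·[C_r·log₁₀(σ'_p/σ'_0) + C_c·log₁₀(σ'_f/σ'_p)]
    = 4.1/2.27 × [0.046×log₁₀(43.7/41.359) + 0.28×log₁₀(50.366/43.7)]
    = 1.8062 × [0.0010999 + 0.017264] = 0.03317 m

S_c ≈ 33.2 mm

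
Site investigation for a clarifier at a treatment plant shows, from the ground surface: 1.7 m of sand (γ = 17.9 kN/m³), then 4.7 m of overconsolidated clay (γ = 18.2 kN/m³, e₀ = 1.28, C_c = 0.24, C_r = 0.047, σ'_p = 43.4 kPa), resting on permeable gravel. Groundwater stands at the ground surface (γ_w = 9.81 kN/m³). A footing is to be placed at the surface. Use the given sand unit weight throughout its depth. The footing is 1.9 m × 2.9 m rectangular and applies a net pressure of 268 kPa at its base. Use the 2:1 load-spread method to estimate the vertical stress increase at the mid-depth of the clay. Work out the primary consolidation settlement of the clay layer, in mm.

Mid-depth of clay below the ground surface: z = 1.7 + 4.7/2 = 4.05 m.
Total vertical stress at mid-clay: σ_v = 17.9×1.7 + 18.2×2.35 = 73.2 kPa.
Pore pressure: u = 9.81×(4.05 − 0) = 39.73 kPa.
Initial effective stress: σ'_0 = σ_v − u = 73.2 − 39.73 = 33.47 kPa.
Stress increase at mid-clay by the 2:1 spreading method:
Δσ = qBL/((B+z)(L+z)) = 268×1.9×2.9/((1.9+4.05)(2.9+4.05)) = 35.71 kPa
Final effective stress: σ'_f = 33.47 + 35.71 = 69.18 kPa.
σ'_f = 69.18 > σ'_p = 43.4 kPa, so the stress path crosses the preconsolidation pressure — recompression up to σ'_p, then virgin compression beyond:
S_c = H/(1+e₀)·[C_r·log₁₀(σ'_p/σ'_0) + C_c·log₁₀(σ'_f/σ'_p)]
    = 4.7/2.28 × [0.047×log₁₀(43.4/33.47) + 0.24×log₁₀(69.18/43.4)]
    = 2.0614 × [0.0053032 + 0.048598] = 0.1111 m

S_c ≈ 111 mm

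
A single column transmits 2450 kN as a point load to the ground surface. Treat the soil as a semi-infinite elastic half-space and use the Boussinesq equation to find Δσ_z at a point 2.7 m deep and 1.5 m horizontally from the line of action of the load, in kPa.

Boussinesq vertical stress below a point load on an elastic half-space:
Δσ_z = 3P/(2πz²) · [1 + (r/z)²]^(−5/2)
r/z = 1.5/2.7 = 0.55556; [1+(r/z)²]^(−5/2) = 0.51044.
Δσ_z = 3×2450/(2π×2.7²) × 0.51044 = 160.46 × 0.51044 = 81.91 kPa

Δσ_z ≈ 81.9 kPa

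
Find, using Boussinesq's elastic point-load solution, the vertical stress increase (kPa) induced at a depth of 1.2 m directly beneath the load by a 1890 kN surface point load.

Δσ_z ≈ 627 kPa

Boussinesq vertical stress below a point load on an elastic half-space:
Δσ_z = 3P/(2πz²) · [1 + (r/z)²]^(−5/2)
r/z = 0/1.2 = 0; [1+(r/z)²]^(−5/2) = 1.
Δσ_z = 3×1890/(2π×1.2²) × 1 = 626.67 × 1 = 626.7 kPa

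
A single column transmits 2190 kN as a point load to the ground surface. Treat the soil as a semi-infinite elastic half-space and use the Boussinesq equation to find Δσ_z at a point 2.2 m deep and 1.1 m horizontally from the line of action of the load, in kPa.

Δσ_z ≈ 124 kPa

Boussinesq vertical stress below a point load on an elastic half-space:
Δσ_z = 3P/(2πz²) · [1 + (r/z)²]^(−5/2)
r/z = 1.1/2.2 = 0.5; [1+(r/z)²]^(−5/2) = 0.57243.
Δσ_z = 3×2190/(2π×2.2²) × 0.57243 = 216.04 × 0.57243 = 123.7 kPa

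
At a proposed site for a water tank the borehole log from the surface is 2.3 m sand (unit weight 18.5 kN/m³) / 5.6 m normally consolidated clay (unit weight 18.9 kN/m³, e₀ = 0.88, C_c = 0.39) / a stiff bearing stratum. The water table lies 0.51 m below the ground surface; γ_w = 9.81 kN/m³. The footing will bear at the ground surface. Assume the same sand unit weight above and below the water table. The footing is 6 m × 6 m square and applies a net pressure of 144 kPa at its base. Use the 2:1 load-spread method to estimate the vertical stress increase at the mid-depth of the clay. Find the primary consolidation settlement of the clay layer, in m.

Mid-depth of clay below the ground surface: z = 2.3 + 5.6/2 = 5.1 m.
Total vertical stress at mid-clay: σ_v = 18.5×2.3 + 18.9×2.8 = 95.47 kPa.
Pore pressure: u = 9.81×(5.1 − 0.51) = 45.028 kPa.
Initial effective stress: σ'_0 = σ_v − u = 95.47 − 45.028 = 50.442 kPa.
Stress increase at mid-clay by the 2:1 spreading method:
Δσ = qBL/((B+z)(L+z)) = 144×6×6/((6+5.1)(6+5.1)) = 42.075 kPa
Final effective stress: σ'_f = σ'_0 + Δσ = 50.442 + 42.075 = 92.517 kPa.
Normally consolidated clay, so the full stress increment lies on the virgin compression line:
S_c = C_c·H/(1+e₀)·log₁₀(σ'_f/σ'_0) = 0.39×5.6/(1+0.88)×log₁₀(92.517/50.442)
    = 1.1617 × 0.26343 = 0.306 m

S_c ≈ 0.306 m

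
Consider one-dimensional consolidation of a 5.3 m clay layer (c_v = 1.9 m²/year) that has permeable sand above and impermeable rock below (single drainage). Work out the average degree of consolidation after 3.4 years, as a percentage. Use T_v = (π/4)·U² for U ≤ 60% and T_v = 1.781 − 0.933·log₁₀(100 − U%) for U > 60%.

Drainage path length: H_d = H = 5.3 m (single drainage).
T_v = c_v·t/H_d² = 1.9×3.4/5.3² = 0.22998.
T_v = 0.22998 corresponds to the U ≤ 60% branch:
U = √(4T_v/π) = 0.5411

U ≈ 54.1 %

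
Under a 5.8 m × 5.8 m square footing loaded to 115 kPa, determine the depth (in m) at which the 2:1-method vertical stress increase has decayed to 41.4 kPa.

z ≈ 3.87 m

2:1 spreading — at depth z the loaded area has grown by z in each plan dimension:
qB²/(B+z)² = Δσ_z ⇒ z = B(√(q/Δσ_z) − 1) = 5.8×(√(115/41.4) − 1) = 3.867 m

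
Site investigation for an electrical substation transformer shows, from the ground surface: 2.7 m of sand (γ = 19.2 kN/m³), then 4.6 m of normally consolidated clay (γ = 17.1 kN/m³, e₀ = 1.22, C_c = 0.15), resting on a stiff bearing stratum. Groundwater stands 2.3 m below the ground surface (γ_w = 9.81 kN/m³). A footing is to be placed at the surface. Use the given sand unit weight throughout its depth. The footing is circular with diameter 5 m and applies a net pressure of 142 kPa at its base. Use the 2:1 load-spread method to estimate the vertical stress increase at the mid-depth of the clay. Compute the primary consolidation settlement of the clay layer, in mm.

Mid-depth of clay below the ground surface: z = 2.7 + 4.6/2 = 5 m.
Total vertical stress at mid-clay: σ_v = 19.2×2.7 + 17.1×2.3 = 91.17 kPa.
Pore pressure: u = 9.81×(5 − 2.3) = 26.487 kPa.
Initial effective stress: σ'_0 = σ_v − u = 91.17 − 26.487 = 64.683 kPa.
Stress increase at mid-clay by the 2:1 spreading method:
Δσ ≈ qD²/(D+z)² = 142×5²/(5+5)² = 35.5 kPa
Final effective stress: σ'_f = σ'_0 + Δσ = 64.683 + 35.5 = 100.18 kPa.
Normally consolidated clay, so the full stress increment lies on the virgin compression line:
S_c = C_c·H/(1+e₀)·log₁₀(σ'_f/σ'_0) = 0.15×4.6/(1+1.22)×log₁₀(100.18/64.683)
    = 0.31081 × 0.18999 = 0.05905 m

S_c ≈ 59.1 mm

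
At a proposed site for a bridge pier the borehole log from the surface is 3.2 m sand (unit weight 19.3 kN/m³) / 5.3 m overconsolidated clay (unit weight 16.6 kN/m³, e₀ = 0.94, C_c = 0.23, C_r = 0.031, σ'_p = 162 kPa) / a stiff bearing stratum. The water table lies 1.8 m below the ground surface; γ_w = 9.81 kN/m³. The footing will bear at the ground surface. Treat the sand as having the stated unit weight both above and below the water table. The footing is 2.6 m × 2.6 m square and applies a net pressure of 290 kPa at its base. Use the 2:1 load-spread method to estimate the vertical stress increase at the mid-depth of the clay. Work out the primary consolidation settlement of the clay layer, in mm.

Mid-depth of clay below the ground surface: z = 3.2 + 5.3/2 = 5.85 m.
Total vertical stress at mid-clay: σ_v = 19.3×3.2 + 16.6×2.65 = 105.75 kPa.
Pore pressure: u = 9.81×(5.85 − 1.8) = 39.73 kPa.
Initial effective stress: σ'_0 = σ_v − u = 105.75 − 39.73 = 66.02 kPa.
Stress increase at mid-clay by the 2:1 spreading method:
Δσ = qBL/((B+z)(L+z)) = 290×2.6×2.6/((2.6+5.85)(2.6+5.85)) = 27.456 kPa
Final effective stress: σ'_f = 66.02 + 27.456 = 93.476 kPa.
σ'_f = 93.476 ≤ σ'_p = 162 kPa, so the clay remains overconsolidated and only the recompression index applies:
S_c = C_r·H/(1+e₀)·log₁₀(σ'_f/σ'_0) = 0.031×5.3/1.94×log₁₀(93.476/66.02)
    = 0.084692 × 0.15102 = 0.01279 m

S_c ≈ 12.8 mm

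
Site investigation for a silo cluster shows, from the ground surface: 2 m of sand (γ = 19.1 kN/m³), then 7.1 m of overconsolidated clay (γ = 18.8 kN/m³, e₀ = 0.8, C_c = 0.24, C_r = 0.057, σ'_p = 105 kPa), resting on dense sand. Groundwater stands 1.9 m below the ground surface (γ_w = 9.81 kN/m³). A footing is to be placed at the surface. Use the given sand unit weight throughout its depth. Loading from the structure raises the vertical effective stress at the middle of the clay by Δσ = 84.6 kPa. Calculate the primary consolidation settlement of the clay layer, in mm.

Mid-depth of clay below the ground surface: z = 2 + 7.1/2 = 5.55 m.
Total vertical stress at mid-clay: σ_v = 19.1×2 + 18.8×3.55 = 104.94 kPa.
Pore pressure: u = 9.81×(5.55 − 1.9) = 35.806 kPa.
Initial effective stress: σ'_0 = σ_v − u = 104.94 − 35.806 = 69.134 kPa.
Final effective stress: σ'_f = 69.134 + 84.6 = 153.73 kPa.
σ'_f = 153.73 > σ'_p = 105 kPa, so the stress path crosses the preconsolidation pressure — recompression up to σ'_p, then virgin compression beyond:
S_c = H/(1+e₀)·[C_r·log₁₀(σ'_p/σ'_0) + C_c·log₁₀(σ'_f/σ'_p)]
    = 7.1/1.8 × [0.057×log₁₀(105/69.134) + 0.24×log₁₀(153.73/105)]
    = 3.9444 × [0.010345 + 0.039737] = 0.1975 m

S_c ≈ 198 mm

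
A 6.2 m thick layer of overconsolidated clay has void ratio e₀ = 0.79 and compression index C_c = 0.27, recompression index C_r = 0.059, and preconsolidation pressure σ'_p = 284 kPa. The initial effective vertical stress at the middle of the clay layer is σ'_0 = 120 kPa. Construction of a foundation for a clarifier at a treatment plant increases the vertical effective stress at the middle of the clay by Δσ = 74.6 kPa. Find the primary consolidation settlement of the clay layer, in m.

S_c ≈ 0.0429 m

Final effective stress: σ'_f = 120 + 74.6 = 194.6 kPa.
σ'_f = 194.6 ≤ σ'_p = 284 kPa, so the clay remains overconsolidated and only the recompression index applies:
S_c = C_r·H/(1+e₀)·log₁₀(σ'_f/σ'_0) = 0.059×6.2/1.79×log₁₀(194.6/120)
    = 0.20436 × 0.20996 = 0.04291 m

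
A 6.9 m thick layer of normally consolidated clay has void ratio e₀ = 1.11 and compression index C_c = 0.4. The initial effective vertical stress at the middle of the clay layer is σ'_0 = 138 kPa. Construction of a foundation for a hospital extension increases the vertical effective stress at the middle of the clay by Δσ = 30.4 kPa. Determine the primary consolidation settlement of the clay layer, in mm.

Final effective stress: σ'_f = σ'_0 + Δσ = 138 + 30.4 = 168.4 kPa.
Normally consolidated clay, so the full stress increment lies on the virgin compression line:
S_c = C_c·H/(1+e₀)·log₁₀(σ'_f/σ'_0) = 0.4×6.9/(1+1.11)×log₁₀(168.4/138)
    = 1.3081 × 0.086463 = 0.1131 m

S_c ≈ 113 mm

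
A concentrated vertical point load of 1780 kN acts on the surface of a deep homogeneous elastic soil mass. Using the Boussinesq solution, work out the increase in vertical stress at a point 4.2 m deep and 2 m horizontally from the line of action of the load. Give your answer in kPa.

Δσ_z ≈ 28.9 kPa

Boussinesq vertical stress below a point load on an elastic half-space:
Δσ_z = 3P/(2πz²) · [1 + (r/z)²]^(−5/2)
r/z = 2/4.2 = 0.47619; [1+(r/z)²]^(−5/2) = 0.59993.
Δσ_z = 3×1780/(2π×4.2²) × 0.59993 = 48.18 × 0.59993 = 28.9 kPa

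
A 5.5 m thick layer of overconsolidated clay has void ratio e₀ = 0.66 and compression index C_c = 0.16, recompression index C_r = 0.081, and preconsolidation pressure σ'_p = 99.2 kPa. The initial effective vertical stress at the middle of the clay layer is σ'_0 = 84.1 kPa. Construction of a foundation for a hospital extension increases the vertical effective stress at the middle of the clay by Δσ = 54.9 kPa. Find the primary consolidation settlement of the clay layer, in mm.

S_c ≈ 96.9 mm

Final effective stress: σ'_f = 84.1 + 54.9 = 139 kPa.
σ'_f = 139 > σ'_p = 99.2 kPa, so the stress path crosses the preconsolidation pressure — recompression up to σ'_p, then virgin compression beyond:
S_c = H/(1+e₀)·[C_r·log₁₀(σ'_p/σ'_0) + C_c·log₁₀(σ'_f/σ'_p)]
    = 5.5/1.66 × [0.081×log₁₀(99.2/84.1) + 0.16×log₁₀(139/99.2)]
    = 3.3133 × [0.005809 + 0.023441] = 0.09691 m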